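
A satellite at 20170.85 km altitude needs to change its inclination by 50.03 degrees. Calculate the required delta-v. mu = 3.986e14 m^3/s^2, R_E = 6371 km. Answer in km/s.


r = 26541.8500 km = 2.654185e+07 m
V = sqrt(mu/r) = 3875.2797 m/s
di = 50.03 deg = 0.8731882 rad
dV = 2*V*sin(di/2) = 2*3875.2797*sin(0.4365941)
dV = 3277.3668 m/s = 3.2774 km/s

3.2774 km/s


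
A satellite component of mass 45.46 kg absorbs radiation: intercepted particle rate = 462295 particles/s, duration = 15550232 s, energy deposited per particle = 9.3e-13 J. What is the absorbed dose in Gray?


Total energy deposited = rate * time * E_per
  = 462295 * 15550232 * 9.3e-13 = 6.6856 J
Dose = E_total / mass = 6.6856 / 45.46
Dose = 0.1470651 Gy

0.1471 Gy


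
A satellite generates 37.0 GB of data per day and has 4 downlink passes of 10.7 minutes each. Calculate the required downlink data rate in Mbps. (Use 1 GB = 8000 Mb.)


total contact time = 4 * 10.7 * 60 = 2568.0000 s
data = 37.0 GB = 296000.0000 Mb
rate = 296000.0000 / 2568.0000 = 115.2648 Mbps

115.2648 Mbps


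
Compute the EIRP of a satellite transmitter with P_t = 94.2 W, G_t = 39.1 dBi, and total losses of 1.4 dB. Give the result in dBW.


Pt = 94.2 W = 19.7405 dBW
EIRP = Pt_dBW + Gt - losses = 19.7405 + 39.1 - 1.4 = 57.4405 dBW

57.4405 dBW


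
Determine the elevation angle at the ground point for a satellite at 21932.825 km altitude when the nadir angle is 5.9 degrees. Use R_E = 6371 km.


r = R_E + alt = 28303.8250 km
Law of sines in the satellite / Earth-center / ground-point triangle:
  sin(nadir)/R_E = sin(90 + el)/r  =>  cos(el) = (r/R_E)*sin(nadir)
cos(el) = (28303.8250 / 6371.0000) * sin(5.9 deg) = 0.4566665
el = arccos(0.4566665) = 62.8278 deg
(Earth-central angle = 90 - nadir - el = 21.2722 deg)

62.8278 degrees


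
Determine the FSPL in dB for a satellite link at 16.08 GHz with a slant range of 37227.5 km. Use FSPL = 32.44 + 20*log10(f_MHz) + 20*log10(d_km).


f = 16.08 GHz = 16080.0000 MHz
d = 37227.5 km
FSPL = 32.44 + 20*log10(16080.0000) + 20*log10(37227.5)
FSPL = 32.44 + 84.1257 + 91.4173
FSPL = 207.9830 dB

207.9830 dB


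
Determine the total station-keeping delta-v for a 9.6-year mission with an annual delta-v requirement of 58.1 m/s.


dV = rate * years = 58.1 * 9.6
dV = 557.7600 m/s

557.7600 m/s


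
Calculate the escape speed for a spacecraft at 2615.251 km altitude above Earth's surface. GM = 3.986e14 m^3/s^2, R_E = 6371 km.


r = 6371.0 + 2615.251 = 8986.2510 km = 8.986251e+06 m
v_esc = sqrt(2*mu/r) = sqrt(2*3.986e14 / 8.986251e+06)
v_esc = 9418.7739 m/s = 9.4188 km/s

9.4188 km/s


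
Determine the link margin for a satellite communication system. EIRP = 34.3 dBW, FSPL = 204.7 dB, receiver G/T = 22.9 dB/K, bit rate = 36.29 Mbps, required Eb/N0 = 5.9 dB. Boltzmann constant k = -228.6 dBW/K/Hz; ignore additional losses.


C/N0 = EIRP - FSPL + G/T - k = 34.3 - 204.7 + 22.9 - (-228.6)
C/N0 = 81.1000 dB-Hz
R_b = 36.29 Mbps = 3.629e+07 bps -> 10*log10(R_b) = 75.5979 dB-Hz
Eb/N0 = C/N0 - 10*log10(R_b) = 81.1000 - 75.5979 = 5.5021 dB
Margin = Eb/N0 - Eb/N0_req = 5.5021 - 5.9 = -0.3978697 dB (negative margin: link does not close)

-0.3979 dB


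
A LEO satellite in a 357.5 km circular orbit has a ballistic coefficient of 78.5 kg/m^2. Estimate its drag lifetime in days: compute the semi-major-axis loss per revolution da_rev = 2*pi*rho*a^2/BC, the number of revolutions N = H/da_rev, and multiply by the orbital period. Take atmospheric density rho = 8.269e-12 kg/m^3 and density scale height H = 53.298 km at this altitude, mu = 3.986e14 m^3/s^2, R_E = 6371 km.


a = R_E + alt = 6728.5000 km = 6.7285e+06 m
da_rev = 2*pi*rho*a^2/BC = 2*pi*8.269e-12*(6.7285e+06)^2/78.5 = 29.963995 m per revolution
N = H/da_rev = 53298.0000 m / 29.963995 m = 1778.7348 revolutions
P = 2*pi*sqrt(a^3/mu) = 5492.7345 s
lifetime = N*P = 1778.7348 * 5492.7345 = 9.7701178e+06 s = 113.0801 days

113.0801 days


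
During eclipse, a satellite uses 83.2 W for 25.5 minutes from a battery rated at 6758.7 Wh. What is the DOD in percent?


E_used = P * t / 60 = 83.2 * 25.5 / 60 = 35.3600 Wh
DOD = E_used / E_total * 100 = 35.3600 / 6758.7 * 100
DOD = 0.5231775 %

0.5232 %


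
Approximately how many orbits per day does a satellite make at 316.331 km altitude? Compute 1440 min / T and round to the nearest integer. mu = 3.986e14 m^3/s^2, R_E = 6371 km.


r = 6.687331e+06 m
T = 2*pi*sqrt(r^3/mu) = 5442.3999 s = 90.7067 min
revs/day = 1440 / 90.7067 = 15.8753
Rounded: 16 revolutions per day

16 revolutions per day


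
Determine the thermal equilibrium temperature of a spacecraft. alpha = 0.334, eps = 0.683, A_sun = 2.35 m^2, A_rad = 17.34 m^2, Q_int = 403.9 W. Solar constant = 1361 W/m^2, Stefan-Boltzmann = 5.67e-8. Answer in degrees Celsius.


Numerator = alpha*S*A_sun + Q_int = 0.334*1361*2.35 + 403.9 = 1472.1489 W
Denominator = eps*sigma*A_rad = 0.683*5.67e-8*17.34 = 6.7151057e-07 W/K^4
T^4 = 2.1922944e+09 K^4
T = 216.3838 K = -56.7662 C

-56.7662 degrees Celsius


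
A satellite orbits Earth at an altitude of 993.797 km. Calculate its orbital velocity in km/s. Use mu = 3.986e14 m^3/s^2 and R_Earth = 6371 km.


r = R_E + alt = 6371.0 + 993.797 = 7364.7970 km = 7.364797e+06 m
v = sqrt(mu/r) = sqrt(3.986e14 / 7.364797e+06) = 7356.7883 m/s = 7.3568 km/s

7.3568 km/s


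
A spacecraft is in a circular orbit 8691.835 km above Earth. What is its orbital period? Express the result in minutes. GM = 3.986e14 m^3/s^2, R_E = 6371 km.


r = 15062.8350 km = 1.5062835e+07 m
T = 2*pi*sqrt(r^3/mu) = 2*pi*sqrt(3.4175915e+21 / 3.986e14)
T = 18398.0290 s = 306.6338 min

306.6338 minutes


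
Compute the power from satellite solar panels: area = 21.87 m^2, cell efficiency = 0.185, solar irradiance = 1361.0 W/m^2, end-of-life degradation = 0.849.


P = area * eta * S * degradation
P = 21.87 * 0.185 * 1361.0 * 0.849
P = 4675.0507 W

4675.0507 W


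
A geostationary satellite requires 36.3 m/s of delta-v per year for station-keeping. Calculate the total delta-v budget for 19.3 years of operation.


dV = rate * years = 36.3 * 19.3
dV = 700.5900 m/s

700.5900 m/s


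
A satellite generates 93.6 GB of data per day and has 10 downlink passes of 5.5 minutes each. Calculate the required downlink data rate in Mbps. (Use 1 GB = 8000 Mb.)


total contact time = 10 * 5.5 * 60 = 3300.0000 s
data = 93.6 GB = 748800.0000 Mb
rate = 748800.0000 / 3300.0000 = 226.9091 Mbps

226.9091 Mbps


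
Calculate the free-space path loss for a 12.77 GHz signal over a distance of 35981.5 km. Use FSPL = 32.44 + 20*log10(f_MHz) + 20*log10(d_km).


f = 12.77 GHz = 12770.0000 MHz
d = 35981.5 km
FSPL = 32.44 + 20*log10(12770.0000) + 20*log10(35981.5)
FSPL = 32.44 + 82.1238 + 91.1216
FSPL = 205.6854 dB

205.6854 dB


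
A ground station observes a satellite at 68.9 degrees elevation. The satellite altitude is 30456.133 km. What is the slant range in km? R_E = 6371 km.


h = 30456.133 km, el = 68.9 deg
d = -R_E*sin(el) + sqrt((R_E*sin(el))^2 + 2*R_E*h + h^2)
d = -6371.0000*sin(1.2025) + sqrt((6371.0000*0.9329535)^2 + 2*6371.0000*30456.133 + 30456.133^2)
d = 30811.7975 km

30811.7975 km


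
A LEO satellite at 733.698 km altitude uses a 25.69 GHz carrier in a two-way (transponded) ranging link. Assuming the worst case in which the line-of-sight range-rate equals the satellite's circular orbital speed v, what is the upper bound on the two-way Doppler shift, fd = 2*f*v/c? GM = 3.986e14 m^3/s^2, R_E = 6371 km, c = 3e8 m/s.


r = 7.104698e+06 m
v = sqrt(mu/r) = 7490.2418 m/s (worst-case radial velocity)
f = 25.69 GHz = 2.569e+10 Hz
fd = 2*f*v/c = 2*2.569e+10*7490.2418/3.0e+08
fd = 1.2828287e+06 Hz

1.2828e+06 Hz


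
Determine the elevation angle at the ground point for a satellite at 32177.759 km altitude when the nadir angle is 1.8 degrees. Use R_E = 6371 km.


r = R_E + alt = 38548.7590 km
Law of sines in the satellite / Earth-center / ground-point triangle:
  sin(nadir)/R_E = sin(90 + el)/r  =>  cos(el) = (r/R_E)*sin(nadir)
cos(el) = (38548.7590 / 6371.0000) * sin(1.8 deg) = 0.1900558
el = arccos(0.1900558) = 79.0440 deg
(Earth-central angle = 90 - nadir - el = 9.1560 deg)

79.0440 degrees


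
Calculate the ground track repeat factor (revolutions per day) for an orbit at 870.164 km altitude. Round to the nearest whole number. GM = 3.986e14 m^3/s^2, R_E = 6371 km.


r = 7.241164e+06 m
T = 2*pi*sqrt(r^3/mu) = 6132.3057 s = 102.2051 min
revs/day = 1440 / 102.2051 = 14.0893
Rounded: 14 revolutions per day

14 revolutions per day


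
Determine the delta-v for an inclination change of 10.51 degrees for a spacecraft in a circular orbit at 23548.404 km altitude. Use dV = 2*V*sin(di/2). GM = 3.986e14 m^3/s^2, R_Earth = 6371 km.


r = 29919.4040 km = 2.9919404e+07 m
V = sqrt(mu/r) = 3649.9942 m/s
di = 10.51 deg = 0.1834341 rad
dV = 2*V*sin(di/2) = 2*3649.9942*sin(0.09171705)
dV = 668.5951 m/s = 0.6685951 km/s

0.6686 km/s


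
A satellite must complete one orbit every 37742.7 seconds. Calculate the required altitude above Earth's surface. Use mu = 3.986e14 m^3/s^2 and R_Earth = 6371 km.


T = 37742.7 s
r = (mu*T^2/(4*pi^2))^(1/3) = (3.986e14 * 37742.7^2 / (4*pi^2))^(1/3)
r = 2.4319119e+07 m = 24319.1185 km
alt = r - R_E = 24319.1185 - 6371 = 17948.1185 km

17948.1185 km


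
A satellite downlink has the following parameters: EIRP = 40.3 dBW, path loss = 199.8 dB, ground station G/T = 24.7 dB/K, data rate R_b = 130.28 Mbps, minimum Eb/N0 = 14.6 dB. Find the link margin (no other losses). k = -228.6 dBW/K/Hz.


C/N0 = EIRP - FSPL + G/T - k = 40.3 - 199.8 + 24.7 - (-228.6)
C/N0 = 93.8000 dB-Hz
R_b = 130.28 Mbps = 1.3028e+08 bps -> 10*log10(R_b) = 81.1488 dB-Hz
Eb/N0 = C/N0 - 10*log10(R_b) = 93.8000 - 81.1488 = 12.6512 dB
Margin = Eb/N0 - Eb/N0_req = 12.6512 - 14.6 = -1.9488 dB (negative margin: link does not close)

-1.9488 dB


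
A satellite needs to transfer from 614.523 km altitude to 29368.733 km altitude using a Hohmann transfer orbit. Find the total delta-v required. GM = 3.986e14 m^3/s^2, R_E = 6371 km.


r1 = 6985.5230 km = 6.985523e+06 m
r2 = 35739.7330 km = 3.5739733e+07 m
dv1 = sqrt(mu/r1)*(sqrt(2*r2/(r1+r2)) - 1) = 2216.6515 m/s
dv2 = sqrt(mu/r2)*(1 - sqrt(2*r1/(r1+r2))) = 1429.8889 m/s
total dv = |dv1| + |dv2| = 2216.6515 + 1429.8889 = 3646.5405 m/s = 3.6465 km/s

3.6465 km/s


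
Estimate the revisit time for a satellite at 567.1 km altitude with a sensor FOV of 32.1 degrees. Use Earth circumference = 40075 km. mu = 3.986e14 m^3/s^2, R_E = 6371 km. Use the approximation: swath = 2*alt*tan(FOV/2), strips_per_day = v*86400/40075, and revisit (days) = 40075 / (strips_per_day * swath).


swath = 2*567.1*tan(0.2801253) = 326.2980 km
v = sqrt(mu/r) = 7579.6363 m/s = 7.5796 km/s
strips/day = v*86400/40075 = 7.5796*86400/40075 = 16.3414
coverage/day = strips * swath = 16.3414 * 326.2980 = 5332.1585 km
revisit = 40075 / 5332.1585 = 7.5157 days

7.5157 days


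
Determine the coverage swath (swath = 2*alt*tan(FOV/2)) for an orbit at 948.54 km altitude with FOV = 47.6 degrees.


FOV = 47.6 deg = 0.8307767 rad
swath = 2 * alt * tan(FOV/2) = 2 * 948.54 * tan(0.4153884)
swath = 2 * 948.54 * 0.4410526
swath = 836.7120 km

836.7120 km


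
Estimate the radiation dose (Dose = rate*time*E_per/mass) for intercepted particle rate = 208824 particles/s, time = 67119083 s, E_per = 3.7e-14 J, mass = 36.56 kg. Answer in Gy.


Total energy deposited = rate * time * E_per
  = 208824 * 67119083 * 3.7e-14 = 0.5185948 J
Dose = E_total / mass = 0.5185948 / 36.56
Dose = 0.01418476 Gy

0.0142 Gy


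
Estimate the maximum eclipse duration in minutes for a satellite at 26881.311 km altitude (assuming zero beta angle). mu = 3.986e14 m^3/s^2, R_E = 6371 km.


r = 33252.3110 km
T = 1005.7562 min
Eclipse fraction = arcsin(R_E/r)/pi = arcsin(6371.0000/33252.3110)/pi
= arcsin(0.1915957)/pi = 0.06136624
Eclipse duration = 0.06136624 * 1005.7562 = 61.7195 min

61.7195 minutes


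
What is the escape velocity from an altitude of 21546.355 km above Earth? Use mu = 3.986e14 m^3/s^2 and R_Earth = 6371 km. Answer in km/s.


r = 6371.0 + 21546.355 = 27917.3550 km = 2.7917355e+07 m
v_esc = sqrt(2*mu/r) = sqrt(2*3.986e14 / 2.7917355e+07)
v_esc = 5343.7547 m/s = 5.3438 km/s

5.3438 km/s


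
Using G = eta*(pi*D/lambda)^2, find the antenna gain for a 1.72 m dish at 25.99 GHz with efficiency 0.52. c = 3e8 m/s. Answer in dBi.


lambda = c/f = 3e8 / 2.599e+10 = 0.0115429 m
G = eta*(pi*D/lambda)^2 = 0.52*(pi*1.72/0.0115429)^2
G = 113954.1202 (linear)
G = 10*log10(113954.1202) = 50.5673 dBi

50.5673 dBi


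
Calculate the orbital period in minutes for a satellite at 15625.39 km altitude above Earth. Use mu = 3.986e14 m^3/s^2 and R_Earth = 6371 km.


r = 21996.3900 km = 2.199639e+07 m
T = 2*pi*sqrt(r^3/mu) = 2*pi*sqrt(1.0642759e+22 / 3.986e14)
T = 32466.7142 s = 541.1119 min

541.1119 minutes


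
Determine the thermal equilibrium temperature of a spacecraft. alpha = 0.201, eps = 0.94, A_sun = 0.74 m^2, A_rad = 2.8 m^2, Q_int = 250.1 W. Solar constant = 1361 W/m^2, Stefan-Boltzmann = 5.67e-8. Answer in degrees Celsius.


Numerator = alpha*S*A_sun + Q_int = 0.201*1361*0.74 + 250.1 = 452.5351 W
Denominator = eps*sigma*A_rad = 0.94*5.67e-8*2.8 = 1.492344e-07 W/K^4
T^4 = 3.0323782e+09 K^4
T = 234.6637 K = -38.4863 C

-38.4863 degrees Celsius


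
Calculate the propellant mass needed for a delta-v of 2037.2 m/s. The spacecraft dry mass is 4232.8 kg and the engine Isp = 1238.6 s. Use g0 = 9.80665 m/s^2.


ve = Isp * g0 = 1238.6 * 9.80665 = 12146.516690 m/s
mass ratio = exp(dv/ve) = exp(2037.2/12146.516690) = 1.18260409
m_prop = m_dry * (mr - 1) = 4232.8 * (1.18260409 - 1)
m_prop = 772.9266 kg

772.9266 kg


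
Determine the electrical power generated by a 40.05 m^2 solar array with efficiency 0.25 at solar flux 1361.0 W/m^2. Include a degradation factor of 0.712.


P = area * eta * S * degradation
P = 40.05 * 0.25 * 1361.0 * 0.712
P = 9702.4329 W

9702.4329 W


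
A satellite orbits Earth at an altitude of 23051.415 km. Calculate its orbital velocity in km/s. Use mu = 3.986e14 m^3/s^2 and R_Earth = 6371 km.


r = R_E + alt = 6371.0 + 23051.415 = 29422.4150 km = 2.9422415e+07 m
v = sqrt(mu/r) = sqrt(3.986e14 / 2.9422415e+07) = 3680.6921 m/s = 3.6807 km/s

3.6807 km/s


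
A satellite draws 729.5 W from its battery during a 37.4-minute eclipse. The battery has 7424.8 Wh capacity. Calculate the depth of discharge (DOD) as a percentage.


E_used = P * t / 60 = 729.5 * 37.4 / 60 = 454.7217 Wh
DOD = E_used / E_total * 100 = 454.7217 / 7424.8 * 100
DOD = 6.1244 %

6.1244 %


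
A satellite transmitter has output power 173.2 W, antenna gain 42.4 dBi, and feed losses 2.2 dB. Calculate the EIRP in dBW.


Pt = 173.2 W = 22.3855 dBW
EIRP = Pt_dBW + Gt - losses = 22.3855 + 42.4 - 2.2 = 62.5855 dBW

62.5855 dBW


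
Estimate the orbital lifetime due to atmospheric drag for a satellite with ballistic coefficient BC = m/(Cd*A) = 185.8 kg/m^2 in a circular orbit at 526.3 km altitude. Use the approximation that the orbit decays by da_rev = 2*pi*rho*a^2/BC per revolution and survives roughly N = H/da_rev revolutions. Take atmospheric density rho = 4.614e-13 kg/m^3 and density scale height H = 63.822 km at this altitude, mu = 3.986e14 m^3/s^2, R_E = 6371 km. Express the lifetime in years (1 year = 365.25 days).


a = R_E + alt = 6897.3000 km = 6.8973e+06 m
da_rev = 2*pi*rho*a^2/BC = 2*pi*4.614e-13*(6.8973e+06)^2/185.8 = 0.742283798 m per revolution
N = H/da_rev = 63822.0000 m / 0.742283798 m = 85980.5915 revolutions
P = 2*pi*sqrt(a^3/mu) = 5700.7224 s
lifetime = N*P = 85980.5915 * 5700.7224 = 4.9015149e+08 s = 5673.0496 days
years = 5673.0496 / 365.25 = 15.5320 years

15.5320 years


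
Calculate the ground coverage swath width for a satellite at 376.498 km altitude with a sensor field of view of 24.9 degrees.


FOV = 24.9 deg = 0.434587 rad
swath = 2 * alt * tan(FOV/2) = 2 * 376.498 * tan(0.2172935)
swath = 2 * 376.498 * 0.2207793
swath = 166.2459 km

166.2459 km


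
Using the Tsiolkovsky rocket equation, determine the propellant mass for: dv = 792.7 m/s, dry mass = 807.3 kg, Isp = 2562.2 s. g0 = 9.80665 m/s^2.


ve = Isp * g0 = 2562.2 * 9.80665 = 25126.598630 m/s
mass ratio = exp(dv/ve) = exp(792.7/25126.598630) = 1.03205116
m_prop = m_dry * (mr - 1) = 807.3 * (1.03205116 - 1)
m_prop = 25.8749 kg

25.8749 kg


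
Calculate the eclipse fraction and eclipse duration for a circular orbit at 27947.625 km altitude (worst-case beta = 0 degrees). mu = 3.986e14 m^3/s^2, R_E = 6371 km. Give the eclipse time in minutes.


r = 34318.6250 km
T = 1054.5199 min
Eclipse fraction = arcsin(R_E/r)/pi = arcsin(6371.0000/34318.6250)/pi
= arcsin(0.1856426)/pi = 0.05943668
Eclipse duration = 0.05943668 * 1054.5199 = 62.6772 min

62.6772 minutes


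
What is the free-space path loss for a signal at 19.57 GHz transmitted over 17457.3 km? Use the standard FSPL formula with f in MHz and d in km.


f = 19.57 GHz = 19570.0000 MHz
d = 17457.3 km
FSPL = 32.44 + 20*log10(19570.0000) + 20*log10(17457.3)
FSPL = 32.44 + 85.8318 + 84.8395
FSPL = 203.1114 dB

203.1114 dB


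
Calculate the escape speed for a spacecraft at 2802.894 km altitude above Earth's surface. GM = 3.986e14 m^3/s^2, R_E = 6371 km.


r = 6371.0 + 2802.894 = 9173.8940 km = 9.173894e+06 m
v_esc = sqrt(2*mu/r) = sqrt(2*3.986e14 / 9.173894e+06)
v_esc = 9321.9504 m/s = 9.3220 km/s

9.3220 km/s


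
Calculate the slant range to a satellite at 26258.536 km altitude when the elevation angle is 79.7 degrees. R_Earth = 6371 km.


h = 26258.536 km, el = 79.7 deg
d = -R_E*sin(el) + sqrt((R_E*sin(el))^2 + 2*R_E*h + h^2)
d = -6371.0000*sin(1.3910) + sqrt((6371.0000*0.983885)^2 + 2*6371.0000*26258.536 + 26258.536^2)
d = 26341.3136 km

26341.3136 km


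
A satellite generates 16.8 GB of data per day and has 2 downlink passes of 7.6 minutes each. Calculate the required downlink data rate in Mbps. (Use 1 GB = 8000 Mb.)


total contact time = 2 * 7.6 * 60 = 912.0000 s
data = 16.8 GB = 134400.0000 Mb
rate = 134400.0000 / 912.0000 = 147.3684 Mbps

147.3684 Mbps


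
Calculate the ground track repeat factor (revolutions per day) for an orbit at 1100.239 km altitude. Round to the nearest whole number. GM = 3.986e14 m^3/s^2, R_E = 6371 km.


r = 7.471239e+06 m
T = 2*pi*sqrt(r^3/mu) = 6426.8796 s = 107.1147 min
revs/day = 1440 / 107.1147 = 13.4435
Rounded: 13 revolutions per day

13 revolutions per day


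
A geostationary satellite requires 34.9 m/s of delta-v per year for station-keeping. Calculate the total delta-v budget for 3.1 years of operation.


dV = rate * years = 34.9 * 3.1
dV = 108.1900 m/s

108.1900 m/s


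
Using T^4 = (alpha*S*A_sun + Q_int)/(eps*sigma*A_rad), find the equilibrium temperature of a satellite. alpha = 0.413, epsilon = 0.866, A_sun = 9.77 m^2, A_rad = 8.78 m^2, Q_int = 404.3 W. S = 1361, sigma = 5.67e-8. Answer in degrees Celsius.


Numerator = alpha*S*A_sun + Q_int = 0.413*1361*9.77 + 404.3 = 5895.9486 W
Denominator = eps*sigma*A_rad = 0.866*5.67e-8*8.78 = 4.3111732e-07 W/K^4
T^4 = 1.3675973e+10 K^4
T = 341.9712 K = 68.8212 C

68.8212 degrees Celsius


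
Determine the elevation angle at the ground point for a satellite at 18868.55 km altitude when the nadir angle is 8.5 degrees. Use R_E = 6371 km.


r = R_E + alt = 25239.5500 km
Law of sines in the satellite / Earth-center / ground-point triangle:
  sin(nadir)/R_E = sin(90 + el)/r  =>  cos(el) = (r/R_E)*sin(nadir)
cos(el) = (25239.5500 / 6371.0000) * sin(8.5 deg) = 0.5855663
el = arccos(0.5855663) = 54.1570 deg
(Earth-central angle = 90 - nadir - el = 27.3430 deg)

54.1570 degrees


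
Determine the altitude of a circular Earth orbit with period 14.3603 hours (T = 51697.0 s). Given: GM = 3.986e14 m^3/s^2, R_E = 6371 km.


T = 51697.0 s
r = (mu*T^2/(4*pi^2))^(1/3) = (3.986e14 * 51697.0^2 / (4*pi^2))^(1/3)
r = 2.9994117e+07 m = 29994.1169 km
alt = r - R_E = 29994.1169 - 6371 = 23623.1169 km

23623.1169 km


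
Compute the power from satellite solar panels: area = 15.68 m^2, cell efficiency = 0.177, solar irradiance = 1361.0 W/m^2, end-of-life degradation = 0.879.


P = area * eta * S * degradation
P = 15.68 * 0.177 * 1361.0 * 0.879
P = 3320.2159 W

3320.2159 W


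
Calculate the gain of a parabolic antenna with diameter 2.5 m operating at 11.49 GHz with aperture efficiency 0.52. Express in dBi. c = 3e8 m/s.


lambda = c/f = 3e8 / 1.149e+10 = 0.02610966 m
G = eta*(pi*D/lambda)^2 = 0.52*(pi*2.5/0.02610966)^2
G = 47052.2780 (linear)
G = 10*log10(47052.2780) = 46.7258 dBi

46.7258 dBi


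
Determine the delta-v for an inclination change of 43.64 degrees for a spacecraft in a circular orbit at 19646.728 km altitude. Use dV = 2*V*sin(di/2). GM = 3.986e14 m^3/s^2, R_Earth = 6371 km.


r = 26017.7280 km = 2.6017728e+07 m
V = sqrt(mu/r) = 3914.1184 m/s
di = 43.64 deg = 0.7616617 rad
dV = 2*V*sin(di/2) = 2*3914.1184*sin(0.3808308)
dV = 2909.6924 m/s = 2.9097 km/s

2.9097 km/s


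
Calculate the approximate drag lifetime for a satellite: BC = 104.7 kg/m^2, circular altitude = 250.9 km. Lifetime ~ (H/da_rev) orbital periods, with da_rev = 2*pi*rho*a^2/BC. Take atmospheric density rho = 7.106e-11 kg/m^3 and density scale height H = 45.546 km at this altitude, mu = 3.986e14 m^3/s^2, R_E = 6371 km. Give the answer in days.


a = R_E + alt = 6621.9000 km = 6.6219e+06 m
da_rev = 2*pi*rho*a^2/BC = 2*pi*7.106e-11*(6.6219e+06)^2/104.7 = 186.992258 m per revolution
N = H/da_rev = 45546.0000 m / 186.992258 m = 243.5716 revolutions
P = 2*pi*sqrt(a^3/mu) = 5362.7203 s
lifetime = N*P = 243.5716 * 5362.7203 = 1.3062063e+06 s = 15.1181 days

15.1181 days


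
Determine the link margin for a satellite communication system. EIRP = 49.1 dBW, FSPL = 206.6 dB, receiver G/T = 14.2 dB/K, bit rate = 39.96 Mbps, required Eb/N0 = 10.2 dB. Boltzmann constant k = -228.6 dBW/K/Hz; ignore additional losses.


C/N0 = EIRP - FSPL + G/T - k = 49.1 - 206.6 + 14.2 - (-228.6)
C/N0 = 85.3000 dB-Hz
R_b = 39.96 Mbps = 3.996e+07 bps -> 10*log10(R_b) = 76.0163 dB-Hz
Eb/N0 = C/N0 - 10*log10(R_b) = 85.3000 - 76.0163 = 9.2837 dB
Margin = Eb/N0 - Eb/N0_req = 9.2837 - 10.2 = -0.9162548 dB (negative margin: link does not close)

-0.9163 dB


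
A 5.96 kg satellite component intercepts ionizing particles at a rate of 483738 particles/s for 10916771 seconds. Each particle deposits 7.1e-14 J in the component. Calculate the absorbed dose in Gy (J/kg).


Total energy deposited = rate * time * E_per
  = 483738 * 10916771 * 7.1e-14 = 0.3749408 J
Dose = E_total / mass = 0.3749408 / 5.96
Dose = 0.06290954 Gy

0.0629 Gy


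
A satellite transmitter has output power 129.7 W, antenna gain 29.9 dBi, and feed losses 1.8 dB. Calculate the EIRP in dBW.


Pt = 129.7 W = 21.1294 dBW
EIRP = Pt_dBW + Gt - losses = 21.1294 + 29.9 - 1.8 = 49.2294 dBW

49.2294 dBW


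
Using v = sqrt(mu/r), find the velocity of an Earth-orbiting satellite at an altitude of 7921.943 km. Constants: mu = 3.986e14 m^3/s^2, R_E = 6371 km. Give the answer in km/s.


r = R_E + alt = 6371.0 + 7921.943 = 14292.9430 km = 1.4292943e+07 m
v = sqrt(mu/r) = sqrt(3.986e14 / 1.4292943e+07) = 5280.8985 m/s = 5.2809 km/s

5.2809 km/s


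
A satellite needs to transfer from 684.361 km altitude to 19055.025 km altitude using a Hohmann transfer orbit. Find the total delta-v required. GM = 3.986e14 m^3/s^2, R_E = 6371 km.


r1 = 7055.3610 km = 7.055361e+06 m
r2 = 25426.0250 km = 2.5426025e+07 m
dv1 = sqrt(mu/r1)*(sqrt(2*r2/(r1+r2)) - 1) = 1888.3373 m/s
dv2 = sqrt(mu/r2)*(1 - sqrt(2*r1/(r1+r2))) = 1349.7233 m/s
total dv = |dv1| + |dv2| = 1888.3373 + 1349.7233 = 3238.0606 m/s = 3.2381 km/s

3.2381 km/s


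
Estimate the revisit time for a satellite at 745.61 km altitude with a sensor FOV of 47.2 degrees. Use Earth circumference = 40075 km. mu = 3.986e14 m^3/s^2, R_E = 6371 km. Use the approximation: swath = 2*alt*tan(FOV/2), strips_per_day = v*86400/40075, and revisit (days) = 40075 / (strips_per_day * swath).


swath = 2*745.61*tan(0.4118977) = 651.4980 km
v = sqrt(mu/r) = 7483.9704 m/s = 7.4840 km/s
strips/day = v*86400/40075 = 7.4840*86400/40075 = 16.1351
coverage/day = strips * swath = 16.1351 * 651.4980 = 10512.0002 km
revisit = 40075 / 10512.0002 = 3.8123 days

3.8123 days


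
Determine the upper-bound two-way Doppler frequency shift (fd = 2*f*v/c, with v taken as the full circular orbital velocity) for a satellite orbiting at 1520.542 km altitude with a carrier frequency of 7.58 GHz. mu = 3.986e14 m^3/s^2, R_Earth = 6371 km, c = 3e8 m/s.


r = 7.891542e+06 m
v = sqrt(mu/r) = 7107.0228 m/s (worst-case radial velocity)
f = 7.58 GHz = 7.58e+09 Hz
fd = 2*f*v/c = 2*7.58e+09*7107.0228/3.0e+08
fd = 359141.5541 Hz

359141.5541 Hz


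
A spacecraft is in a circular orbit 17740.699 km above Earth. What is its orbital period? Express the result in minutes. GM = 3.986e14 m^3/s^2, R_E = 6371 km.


r = 24111.6990 km = 2.4111699e+07 m
T = 2*pi*sqrt(r^3/mu) = 2*pi*sqrt(1.4017916e+22 / 3.986e14)
T = 37260.8657 s = 621.0144 min

621.0144 minutes


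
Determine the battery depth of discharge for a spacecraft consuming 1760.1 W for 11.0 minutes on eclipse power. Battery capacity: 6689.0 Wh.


E_used = P * t / 60 = 1760.1 * 11.0 / 60 = 322.6850 Wh
DOD = E_used / E_total * 100 = 322.6850 / 6689.0 * 100
DOD = 4.8241 %

4.8241 %


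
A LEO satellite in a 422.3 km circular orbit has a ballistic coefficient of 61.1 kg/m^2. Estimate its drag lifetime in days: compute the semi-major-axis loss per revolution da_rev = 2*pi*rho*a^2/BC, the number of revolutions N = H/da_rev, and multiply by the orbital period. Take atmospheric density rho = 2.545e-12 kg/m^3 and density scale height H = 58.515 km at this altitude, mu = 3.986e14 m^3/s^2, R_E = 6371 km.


a = R_E + alt = 6793.3000 km = 6.7933e+06 m
da_rev = 2*pi*rho*a^2/BC = 2*pi*2.545e-12*(6.7933e+06)^2/61.1 = 12.077806 m per revolution
N = H/da_rev = 58515.0000 m / 12.077806 m = 4844.8371 revolutions
P = 2*pi*sqrt(a^3/mu) = 5572.2733 s
lifetime = N*P = 4844.8371 * 5572.2733 = 2.6996756e+07 s = 312.4625 days

312.4625 days


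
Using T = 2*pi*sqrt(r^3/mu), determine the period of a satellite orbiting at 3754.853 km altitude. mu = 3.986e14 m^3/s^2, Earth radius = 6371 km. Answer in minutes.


r = 10125.8530 km = 1.0125853e+07 m
T = 2*pi*sqrt(r^3/mu) = 2*pi*sqrt(1.0382331e+21 / 3.986e14)
T = 10140.4832 s = 169.0081 min

169.0081 minutes


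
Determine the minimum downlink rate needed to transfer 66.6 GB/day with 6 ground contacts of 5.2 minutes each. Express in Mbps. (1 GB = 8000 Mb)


total contact time = 6 * 5.2 * 60 = 1872.0000 s
data = 66.6 GB = 532800.0000 Mb
rate = 532800.0000 / 1872.0000 = 284.6154 Mbps

284.6154 Mbps


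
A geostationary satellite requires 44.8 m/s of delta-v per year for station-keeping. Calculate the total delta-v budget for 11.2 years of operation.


dV = rate * years = 44.8 * 11.2
dV = 501.7600 m/s

501.7600 m/s


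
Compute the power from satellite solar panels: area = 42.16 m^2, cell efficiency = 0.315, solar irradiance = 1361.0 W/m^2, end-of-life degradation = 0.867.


P = area * eta * S * degradation
P = 42.16 * 0.315 * 1361.0 * 0.867
P = 15670.6994 W

15670.6994 W


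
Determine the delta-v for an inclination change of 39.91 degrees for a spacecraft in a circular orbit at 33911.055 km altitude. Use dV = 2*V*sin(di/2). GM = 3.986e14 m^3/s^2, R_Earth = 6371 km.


r = 40282.0550 km = 4.0282055e+07 m
V = sqrt(mu/r) = 3145.6677 m/s
di = 39.91 deg = 0.6965609 rad
dV = 2*V*sin(di/2) = 2*3145.6677*sin(0.3482805)
dV = 2147.1195 m/s = 2.1471 km/s

2.1471 km/s


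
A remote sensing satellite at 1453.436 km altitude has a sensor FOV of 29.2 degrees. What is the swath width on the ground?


FOV = 29.2 deg = 0.5096361 rad
swath = 2 * alt * tan(FOV/2) = 2 * 1453.436 * tan(0.2548181)
swath = 2 * 1453.436 * 0.2604805
swath = 757.1834 km

757.1834 km


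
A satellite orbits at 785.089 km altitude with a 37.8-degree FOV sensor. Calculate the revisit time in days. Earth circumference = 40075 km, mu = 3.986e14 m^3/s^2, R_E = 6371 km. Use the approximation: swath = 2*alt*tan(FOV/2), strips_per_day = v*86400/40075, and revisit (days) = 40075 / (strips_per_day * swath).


swath = 2*785.089*tan(0.3298672) = 537.5921 km
v = sqrt(mu/r) = 7463.2980 m/s = 7.4633 km/s
strips/day = v*86400/40075 = 7.4633*86400/40075 = 16.0906
coverage/day = strips * swath = 16.0906 * 537.5921 = 8650.1544 km
revisit = 40075 / 8650.1544 = 4.6329 days

4.6329 days


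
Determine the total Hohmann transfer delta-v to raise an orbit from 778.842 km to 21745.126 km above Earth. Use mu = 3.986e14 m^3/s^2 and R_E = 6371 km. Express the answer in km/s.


r1 = 7149.8420 km = 7.149842e+06 m
r2 = 28116.1260 km = 2.8116126e+07 m
dv1 = sqrt(mu/r1)*(sqrt(2*r2/(r1+r2)) - 1) = 1961.7828 m/s
dv2 = sqrt(mu/r2)*(1 - sqrt(2*r1/(r1+r2))) = 1367.6276 m/s
total dv = |dv1| + |dv2| = 1961.7828 + 1367.6276 = 3329.4104 m/s = 3.3294 km/s

3.3294 km/s


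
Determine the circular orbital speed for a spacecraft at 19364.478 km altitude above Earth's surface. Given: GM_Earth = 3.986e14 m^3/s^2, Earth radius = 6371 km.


r = R_E + alt = 6371.0 + 19364.478 = 25735.4780 km = 2.5735478e+07 m
v = sqrt(mu/r) = sqrt(3.986e14 / 2.5735478e+07) = 3935.5237 m/s = 3.9355 km/s

3.9355 km/s


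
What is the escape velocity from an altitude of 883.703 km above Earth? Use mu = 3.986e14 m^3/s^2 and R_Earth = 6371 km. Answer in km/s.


r = 6371.0 + 883.703 = 7254.7030 km = 7.254703e+06 m
v_esc = sqrt(2*mu/r) = sqrt(2*3.986e14 / 7.254703e+06)
v_esc = 10482.7162 m/s = 10.4827 km/s

10.4827 km/s


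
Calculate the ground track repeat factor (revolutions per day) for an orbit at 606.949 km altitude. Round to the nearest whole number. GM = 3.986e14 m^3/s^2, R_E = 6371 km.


r = 6.977949e+06 m
T = 2*pi*sqrt(r^3/mu) = 5801.0006 s = 96.6833 min
revs/day = 1440 / 96.6833 = 14.8940
Rounded: 15 revolutions per day

15 revolutions per day


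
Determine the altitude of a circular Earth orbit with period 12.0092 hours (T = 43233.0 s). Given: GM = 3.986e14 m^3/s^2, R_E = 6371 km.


T = 43233.0 s
r = (mu*T^2/(4*pi^2))^(1/3) = (3.986e14 * 43233.0^2 / (4*pi^2))^(1/3)
r = 2.6623763e+07 m = 26623.7627 km
alt = r - R_E = 26623.7627 - 6371 = 20252.7627 km

20252.7627 km


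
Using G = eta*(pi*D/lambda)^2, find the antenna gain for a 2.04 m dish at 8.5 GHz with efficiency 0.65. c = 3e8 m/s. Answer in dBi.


lambda = c/f = 3e8 / 8.5e+09 = 0.03529412 m
G = eta*(pi*D/lambda)^2 = 0.65*(pi*2.04/0.03529412)^2
G = 21432.3000 (linear)
G = 10*log10(21432.3000) = 43.3107 dBi

43.3107 dBi


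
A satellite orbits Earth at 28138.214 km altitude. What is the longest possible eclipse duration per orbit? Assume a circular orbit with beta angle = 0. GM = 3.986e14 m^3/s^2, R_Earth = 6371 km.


r = 34509.2140 km
T = 1063.3165 min
Eclipse fraction = arcsin(R_E/r)/pi = arcsin(6371.0000/34509.2140)/pi
= arcsin(0.1846174)/pi = 0.05910458
Eclipse duration = 0.05910458 * 1063.3165 = 62.8469 min

62.8469 minutes


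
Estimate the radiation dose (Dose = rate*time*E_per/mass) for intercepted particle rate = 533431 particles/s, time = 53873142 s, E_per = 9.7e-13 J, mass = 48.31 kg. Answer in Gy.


Total energy deposited = rate * time * E_per
  = 533431 * 53873142 * 9.7e-13 = 27.8755 J
Dose = E_total / mass = 27.8755 / 48.31
Dose = 0.5770125 Gy

0.5770 Gy


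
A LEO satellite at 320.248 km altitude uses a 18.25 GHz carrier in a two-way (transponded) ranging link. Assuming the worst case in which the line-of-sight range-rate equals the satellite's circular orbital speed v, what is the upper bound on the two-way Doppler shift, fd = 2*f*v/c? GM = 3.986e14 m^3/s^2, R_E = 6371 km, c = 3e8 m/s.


r = 6.691248e+06 m
v = sqrt(mu/r) = 7718.1832 m/s (worst-case radial velocity)
f = 18.25 GHz = 1.825e+10 Hz
fd = 2*f*v/c = 2*1.825e+10*7718.1832/3.0e+08
fd = 939045.6249 Hz

939045.6249 Hz


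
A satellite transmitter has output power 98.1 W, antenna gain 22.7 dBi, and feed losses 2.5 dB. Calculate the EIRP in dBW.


Pt = 98.1 W = 19.9167 dBW
EIRP = Pt_dBW + Gt - losses = 19.9167 + 22.7 - 2.5 = 40.1167 dBW

40.1167 dBW


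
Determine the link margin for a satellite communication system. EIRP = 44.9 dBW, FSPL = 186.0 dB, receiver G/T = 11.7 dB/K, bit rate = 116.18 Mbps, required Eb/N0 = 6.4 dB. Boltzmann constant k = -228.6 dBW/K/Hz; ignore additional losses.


C/N0 = EIRP - FSPL + G/T - k = 44.9 - 186.0 + 11.7 - (-228.6)
C/N0 = 99.2000 dB-Hz
R_b = 116.18 Mbps = 1.1618e+08 bps -> 10*log10(R_b) = 80.6513 dB-Hz
Eb/N0 = C/N0 - 10*log10(R_b) = 99.2000 - 80.6513 = 18.5487 dB
Margin = Eb/N0 - Eb/N0_req = 18.5487 - 6.4 = 12.1487 dB (link closes)

12.1487 dB


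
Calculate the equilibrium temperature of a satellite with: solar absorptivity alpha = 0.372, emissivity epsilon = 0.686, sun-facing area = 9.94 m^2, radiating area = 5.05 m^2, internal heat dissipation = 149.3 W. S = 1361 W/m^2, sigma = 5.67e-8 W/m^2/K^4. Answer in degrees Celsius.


Numerator = alpha*S*A_sun + Q_int = 0.372*1361*9.94 + 149.3 = 5181.8425 W
Denominator = eps*sigma*A_rad = 0.686*5.67e-8*5.05 = 1.9642581e-07 W/K^4
T^4 = 2.638066e+10 K^4
T = 403.0152 K = 129.8652 C

129.8652 degrees Celsius


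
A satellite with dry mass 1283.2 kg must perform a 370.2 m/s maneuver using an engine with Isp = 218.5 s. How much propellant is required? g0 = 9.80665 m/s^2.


ve = Isp * g0 = 218.5 * 9.80665 = 2142.753025 m/s
mass ratio = exp(dv/ve) = exp(370.2/2142.753025) = 1.18859079
m_prop = m_dry * (mr - 1) = 1283.2 * (1.18859079 - 1)
m_prop = 241.9997 kg

241.9997 kg


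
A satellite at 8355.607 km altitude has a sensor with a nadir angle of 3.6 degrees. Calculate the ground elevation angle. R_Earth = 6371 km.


r = R_E + alt = 14726.6070 km
Law of sines in the satellite / Earth-center / ground-point triangle:
  sin(nadir)/R_E = sin(90 + el)/r  =>  cos(el) = (r/R_E)*sin(nadir)
cos(el) = (14726.6070 / 6371.0000) * sin(3.6 deg) = 0.1451407
el = arccos(0.1451407) = 81.6546 deg
(Earth-central angle = 90 - nadir - el = 4.7454 deg)

81.6546 degrees


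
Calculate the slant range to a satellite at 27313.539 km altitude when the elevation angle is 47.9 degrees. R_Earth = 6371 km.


h = 27313.539 km, el = 47.9 deg
d = -R_E*sin(el) + sqrt((R_E*sin(el))^2 + 2*R_E*h + h^2)
d = -6371.0000*sin(0.8360127) + sqrt((6371.0000*0.7419758)^2 + 2*6371.0000*27313.539 + 27313.539^2)
d = 28685.5082 km

28685.5082 km


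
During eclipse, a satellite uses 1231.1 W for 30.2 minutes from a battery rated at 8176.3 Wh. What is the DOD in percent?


E_used = P * t / 60 = 1231.1 * 30.2 / 60 = 619.6537 Wh
DOD = E_used / E_total * 100 = 619.6537 / 8176.3 * 100
DOD = 7.5787 %

7.5787 %


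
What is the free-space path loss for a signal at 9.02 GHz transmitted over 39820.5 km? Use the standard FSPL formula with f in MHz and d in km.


f = 9.02 GHz = 9020.0000 MHz
d = 39820.5 km
FSPL = 32.44 + 20*log10(9020.0000) + 20*log10(39820.5)
FSPL = 32.44 + 79.1041 + 92.0021
FSPL = 203.5463 dB

203.5463 dB


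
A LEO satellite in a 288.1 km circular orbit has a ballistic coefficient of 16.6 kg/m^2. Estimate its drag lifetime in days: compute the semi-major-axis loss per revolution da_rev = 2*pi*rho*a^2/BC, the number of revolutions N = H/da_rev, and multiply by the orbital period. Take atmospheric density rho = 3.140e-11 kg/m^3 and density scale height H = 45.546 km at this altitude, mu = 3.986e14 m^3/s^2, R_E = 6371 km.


a = R_E + alt = 6659.1000 km = 6.6591e+06 m
da_rev = 2*pi*rho*a^2/BC = 2*pi*3.140e-11*(6.6591e+06)^2/16.6 = 527.026559 m per revolution
N = H/da_rev = 45546.0000 m / 527.026559 m = 86.4207 revolutions
P = 2*pi*sqrt(a^3/mu) = 5407.9731 s
lifetime = N*P = 86.4207 * 5407.9731 = 467360.7819 s = 5.4093 days

5.4093 days


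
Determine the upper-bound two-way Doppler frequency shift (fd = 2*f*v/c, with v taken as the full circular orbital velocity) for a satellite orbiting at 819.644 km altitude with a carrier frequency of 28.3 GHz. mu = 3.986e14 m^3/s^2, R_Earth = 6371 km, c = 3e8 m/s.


r = 7.190644e+06 m
v = sqrt(mu/r) = 7445.3437 m/s (worst-case radial velocity)
f = 28.3 GHz = 2.83e+10 Hz
fd = 2*f*v/c = 2*2.83e+10*7445.3437/3.0e+08
fd = 1.4046882e+06 Hz

1.4047e+06 Hz


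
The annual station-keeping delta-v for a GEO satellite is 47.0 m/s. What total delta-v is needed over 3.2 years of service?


dV = rate * years = 47.0 * 3.2
dV = 150.4000 m/s

150.4000 m/s


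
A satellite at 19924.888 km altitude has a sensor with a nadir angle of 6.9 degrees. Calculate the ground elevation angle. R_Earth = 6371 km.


r = R_E + alt = 26295.8880 km
Law of sines in the satellite / Earth-center / ground-point triangle:
  sin(nadir)/R_E = sin(90 + el)/r  =>  cos(el) = (r/R_E)*sin(nadir)
cos(el) = (26295.8880 / 6371.0000) * sin(6.9 deg) = 0.495857
el = arccos(0.495857) = 60.2737 deg
(Earth-central angle = 90 - nadir - el = 22.8263 deg)

60.2737 degrees


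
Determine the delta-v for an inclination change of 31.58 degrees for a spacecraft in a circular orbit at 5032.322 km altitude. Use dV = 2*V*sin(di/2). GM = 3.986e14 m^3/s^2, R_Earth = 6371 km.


r = 11403.3220 km = 1.1403322e+07 m
V = sqrt(mu/r) = 5912.2522 m/s
di = 31.58 deg = 0.551175 rad
dV = 2*V*sin(di/2) = 2*5912.2522*sin(0.2755875)
dV = 3217.5932 m/s = 3.2176 km/s

3.2176 km/s


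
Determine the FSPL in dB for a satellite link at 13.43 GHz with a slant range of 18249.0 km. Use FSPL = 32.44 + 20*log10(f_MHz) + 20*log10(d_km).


f = 13.43 GHz = 13430.0000 MHz
d = 18249.0 km
FSPL = 32.44 + 20*log10(13430.0000) + 20*log10(18249.0)
FSPL = 32.44 + 82.5615 + 85.2248
FSPL = 200.2263 dB

200.2263 dB


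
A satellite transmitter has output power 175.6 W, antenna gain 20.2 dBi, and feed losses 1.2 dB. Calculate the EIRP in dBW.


Pt = 175.6 W = 22.4452 dBW
EIRP = Pt_dBW + Gt - losses = 22.4452 + 20.2 - 1.2 = 41.4452 dBW

41.4452 dBW


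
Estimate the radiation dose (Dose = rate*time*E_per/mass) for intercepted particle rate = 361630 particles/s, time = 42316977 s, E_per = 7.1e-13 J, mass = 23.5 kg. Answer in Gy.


Total energy deposited = rate * time * E_per
  = 361630 * 42316977 * 7.1e-13 = 10.8652 J
Dose = E_total / mass = 10.8652 / 23.5
Dose = 0.4623486 Gy

0.4623 Gy


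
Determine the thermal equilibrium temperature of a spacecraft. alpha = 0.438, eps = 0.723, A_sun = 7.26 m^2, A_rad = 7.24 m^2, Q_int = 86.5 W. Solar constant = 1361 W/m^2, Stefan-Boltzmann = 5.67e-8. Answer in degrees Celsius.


Numerator = alpha*S*A_sun + Q_int = 0.438*1361*7.26 + 86.5 = 4414.3167 W
Denominator = eps*sigma*A_rad = 0.723*5.67e-8*7.24 = 2.9679728e-07 W/K^4
T^4 = 1.4873171e+10 K^4
T = 349.2214 K = 76.0714 C

76.0714 degrees Celsius


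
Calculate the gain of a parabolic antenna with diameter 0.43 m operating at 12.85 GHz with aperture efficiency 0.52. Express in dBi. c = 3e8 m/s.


lambda = c/f = 3e8 / 1.285e+10 = 0.0233463 m
G = eta*(pi*D/lambda)^2 = 0.52*(pi*0.43/0.0233463)^2
G = 1741.0199 (linear)
G = 10*log10(1741.0199) = 32.4080 dBi

32.4080 dBi


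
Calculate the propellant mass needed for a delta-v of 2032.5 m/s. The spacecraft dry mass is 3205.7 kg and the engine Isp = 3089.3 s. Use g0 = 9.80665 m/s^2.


ve = Isp * g0 = 3089.3 * 9.80665 = 30295.683845 m/s
mass ratio = exp(dv/ve) = exp(2032.5/30295.683845) = 1.06939040
m_prop = m_dry * (mr - 1) = 3205.7 * (1.06939040 - 1)
m_prop = 222.4448 kg

222.4448 kg


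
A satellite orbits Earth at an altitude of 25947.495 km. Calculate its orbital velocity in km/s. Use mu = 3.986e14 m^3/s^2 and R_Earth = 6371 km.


r = R_E + alt = 6371.0 + 25947.495 = 32318.4950 km = 3.2318495e+07 m
v = sqrt(mu/r) = sqrt(3.986e14 / 3.2318495e+07) = 3511.9076 m/s = 3.5119 km/s

3.5119 km/s


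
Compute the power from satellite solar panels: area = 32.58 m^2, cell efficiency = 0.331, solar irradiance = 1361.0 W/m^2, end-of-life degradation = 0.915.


P = area * eta * S * degradation
P = 32.58 * 0.331 * 1361.0 * 0.915
P = 13429.4521 W

13429.4521 W


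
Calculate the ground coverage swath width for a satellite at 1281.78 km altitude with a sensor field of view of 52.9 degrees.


FOV = 52.9 deg = 0.9232792 rad
swath = 2 * alt * tan(FOV/2) = 2 * 1281.78 * tan(0.4616396)
swath = 2 * 1281.78 * 0.4974925
swath = 1275.3518 km

1275.3518 km
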